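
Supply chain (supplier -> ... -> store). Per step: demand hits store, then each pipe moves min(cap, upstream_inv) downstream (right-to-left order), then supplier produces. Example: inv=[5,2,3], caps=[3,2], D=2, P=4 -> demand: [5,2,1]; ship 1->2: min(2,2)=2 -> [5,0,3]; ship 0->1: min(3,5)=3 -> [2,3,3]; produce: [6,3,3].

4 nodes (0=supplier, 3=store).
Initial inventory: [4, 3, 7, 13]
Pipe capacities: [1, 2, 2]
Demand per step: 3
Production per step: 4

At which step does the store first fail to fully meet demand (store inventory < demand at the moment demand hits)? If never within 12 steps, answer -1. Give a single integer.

Step 1: demand=3,sold=3 ship[2->3]=2 ship[1->2]=2 ship[0->1]=1 prod=4 -> [7 2 7 12]
Step 2: demand=3,sold=3 ship[2->3]=2 ship[1->2]=2 ship[0->1]=1 prod=4 -> [10 1 7 11]
Step 3: demand=3,sold=3 ship[2->3]=2 ship[1->2]=1 ship[0->1]=1 prod=4 -> [13 1 6 10]
Step 4: demand=3,sold=3 ship[2->3]=2 ship[1->2]=1 ship[0->1]=1 prod=4 -> [16 1 5 9]
Step 5: demand=3,sold=3 ship[2->3]=2 ship[1->2]=1 ship[0->1]=1 prod=4 -> [19 1 4 8]
Step 6: demand=3,sold=3 ship[2->3]=2 ship[1->2]=1 ship[0->1]=1 prod=4 -> [22 1 3 7]
Step 7: demand=3,sold=3 ship[2->3]=2 ship[1->2]=1 ship[0->1]=1 prod=4 -> [25 1 2 6]
Step 8: demand=3,sold=3 ship[2->3]=2 ship[1->2]=1 ship[0->1]=1 prod=4 -> [28 1 1 5]
Step 9: demand=3,sold=3 ship[2->3]=1 ship[1->2]=1 ship[0->1]=1 prod=4 -> [31 1 1 3]
Step 10: demand=3,sold=3 ship[2->3]=1 ship[1->2]=1 ship[0->1]=1 prod=4 -> [34 1 1 1]
Step 11: demand=3,sold=1 ship[2->3]=1 ship[1->2]=1 ship[0->1]=1 prod=4 -> [37 1 1 1]
Step 12: demand=3,sold=1 ship[2->3]=1 ship[1->2]=1 ship[0->1]=1 prod=4 -> [40 1 1 1]
First stockout at step 11

11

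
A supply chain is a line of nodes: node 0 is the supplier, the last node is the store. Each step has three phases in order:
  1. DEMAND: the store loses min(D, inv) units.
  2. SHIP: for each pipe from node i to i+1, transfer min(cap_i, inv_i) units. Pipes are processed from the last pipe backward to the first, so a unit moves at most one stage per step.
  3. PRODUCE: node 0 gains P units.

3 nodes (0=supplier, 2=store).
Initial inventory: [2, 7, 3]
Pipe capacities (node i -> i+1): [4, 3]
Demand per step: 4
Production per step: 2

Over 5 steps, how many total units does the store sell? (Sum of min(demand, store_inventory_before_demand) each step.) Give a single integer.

Step 1: sold=3 (running total=3) -> [2 6 3]
Step 2: sold=3 (running total=6) -> [2 5 3]
Step 3: sold=3 (running total=9) -> [2 4 3]
Step 4: sold=3 (running total=12) -> [2 3 3]
Step 5: sold=3 (running total=15) -> [2 2 3]

Answer: 15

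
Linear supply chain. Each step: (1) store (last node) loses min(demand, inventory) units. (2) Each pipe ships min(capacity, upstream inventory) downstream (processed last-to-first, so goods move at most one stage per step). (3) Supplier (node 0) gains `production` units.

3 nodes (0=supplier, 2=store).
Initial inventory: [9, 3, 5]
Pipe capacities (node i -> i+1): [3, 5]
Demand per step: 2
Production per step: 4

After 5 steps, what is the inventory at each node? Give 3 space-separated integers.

Step 1: demand=2,sold=2 ship[1->2]=3 ship[0->1]=3 prod=4 -> inv=[10 3 6]
Step 2: demand=2,sold=2 ship[1->2]=3 ship[0->1]=3 prod=4 -> inv=[11 3 7]
Step 3: demand=2,sold=2 ship[1->2]=3 ship[0->1]=3 prod=4 -> inv=[12 3 8]
Step 4: demand=2,sold=2 ship[1->2]=3 ship[0->1]=3 prod=4 -> inv=[13 3 9]
Step 5: demand=2,sold=2 ship[1->2]=3 ship[0->1]=3 prod=4 -> inv=[14 3 10]

14 3 10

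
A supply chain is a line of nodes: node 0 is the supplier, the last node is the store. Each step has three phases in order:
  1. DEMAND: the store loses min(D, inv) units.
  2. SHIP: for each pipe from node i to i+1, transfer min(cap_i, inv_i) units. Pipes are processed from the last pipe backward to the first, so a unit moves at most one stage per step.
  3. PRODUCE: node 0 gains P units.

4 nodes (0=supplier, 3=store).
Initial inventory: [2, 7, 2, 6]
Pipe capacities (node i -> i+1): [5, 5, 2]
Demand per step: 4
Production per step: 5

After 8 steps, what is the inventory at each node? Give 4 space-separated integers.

Step 1: demand=4,sold=4 ship[2->3]=2 ship[1->2]=5 ship[0->1]=2 prod=5 -> inv=[5 4 5 4]
Step 2: demand=4,sold=4 ship[2->3]=2 ship[1->2]=4 ship[0->1]=5 prod=5 -> inv=[5 5 7 2]
Step 3: demand=4,sold=2 ship[2->3]=2 ship[1->2]=5 ship[0->1]=5 prod=5 -> inv=[5 5 10 2]
Step 4: demand=4,sold=2 ship[2->3]=2 ship[1->2]=5 ship[0->1]=5 prod=5 -> inv=[5 5 13 2]
Step 5: demand=4,sold=2 ship[2->3]=2 ship[1->2]=5 ship[0->1]=5 prod=5 -> inv=[5 5 16 2]
Step 6: demand=4,sold=2 ship[2->3]=2 ship[1->2]=5 ship[0->1]=5 prod=5 -> inv=[5 5 19 2]
Step 7: demand=4,sold=2 ship[2->3]=2 ship[1->2]=5 ship[0->1]=5 prod=5 -> inv=[5 5 22 2]
Step 8: demand=4,sold=2 ship[2->3]=2 ship[1->2]=5 ship[0->1]=5 prod=5 -> inv=[5 5 25 2]

5 5 25 2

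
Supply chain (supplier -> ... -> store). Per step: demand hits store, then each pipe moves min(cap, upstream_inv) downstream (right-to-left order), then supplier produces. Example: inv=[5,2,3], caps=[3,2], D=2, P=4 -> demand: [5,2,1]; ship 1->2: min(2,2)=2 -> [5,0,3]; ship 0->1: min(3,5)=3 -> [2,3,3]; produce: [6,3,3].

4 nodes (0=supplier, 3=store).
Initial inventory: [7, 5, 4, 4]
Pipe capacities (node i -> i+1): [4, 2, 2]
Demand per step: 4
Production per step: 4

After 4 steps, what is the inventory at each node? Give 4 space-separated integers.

Step 1: demand=4,sold=4 ship[2->3]=2 ship[1->2]=2 ship[0->1]=4 prod=4 -> inv=[7 7 4 2]
Step 2: demand=4,sold=2 ship[2->3]=2 ship[1->2]=2 ship[0->1]=4 prod=4 -> inv=[7 9 4 2]
Step 3: demand=4,sold=2 ship[2->3]=2 ship[1->2]=2 ship[0->1]=4 prod=4 -> inv=[7 11 4 2]
Step 4: demand=4,sold=2 ship[2->3]=2 ship[1->2]=2 ship[0->1]=4 prod=4 -> inv=[7 13 4 2]

7 13 4 2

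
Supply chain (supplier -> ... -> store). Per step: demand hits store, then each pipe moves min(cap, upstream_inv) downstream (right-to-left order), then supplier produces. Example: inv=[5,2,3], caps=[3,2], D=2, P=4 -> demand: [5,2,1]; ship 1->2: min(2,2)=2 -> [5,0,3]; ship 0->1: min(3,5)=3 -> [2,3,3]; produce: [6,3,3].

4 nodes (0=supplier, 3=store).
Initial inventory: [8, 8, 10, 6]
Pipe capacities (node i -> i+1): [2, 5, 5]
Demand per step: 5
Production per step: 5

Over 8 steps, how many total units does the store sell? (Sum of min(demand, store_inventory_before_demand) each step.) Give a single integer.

Answer: 34

Derivation:
Step 1: sold=5 (running total=5) -> [11 5 10 6]
Step 2: sold=5 (running total=10) -> [14 2 10 6]
Step 3: sold=5 (running total=15) -> [17 2 7 6]
Step 4: sold=5 (running total=20) -> [20 2 4 6]
Step 5: sold=5 (running total=25) -> [23 2 2 5]
Step 6: sold=5 (running total=30) -> [26 2 2 2]
Step 7: sold=2 (running total=32) -> [29 2 2 2]
Step 8: sold=2 (running total=34) -> [32 2 2 2]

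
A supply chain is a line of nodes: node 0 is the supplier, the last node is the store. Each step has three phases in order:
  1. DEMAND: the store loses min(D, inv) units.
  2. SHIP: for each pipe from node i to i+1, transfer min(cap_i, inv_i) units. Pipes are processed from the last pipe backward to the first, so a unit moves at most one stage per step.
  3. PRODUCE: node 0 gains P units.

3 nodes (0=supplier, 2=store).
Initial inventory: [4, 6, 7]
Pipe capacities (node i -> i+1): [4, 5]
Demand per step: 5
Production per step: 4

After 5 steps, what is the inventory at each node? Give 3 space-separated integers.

Step 1: demand=5,sold=5 ship[1->2]=5 ship[0->1]=4 prod=4 -> inv=[4 5 7]
Step 2: demand=5,sold=5 ship[1->2]=5 ship[0->1]=4 prod=4 -> inv=[4 4 7]
Step 3: demand=5,sold=5 ship[1->2]=4 ship[0->1]=4 prod=4 -> inv=[4 4 6]
Step 4: demand=5,sold=5 ship[1->2]=4 ship[0->1]=4 prod=4 -> inv=[4 4 5]
Step 5: demand=5,sold=5 ship[1->2]=4 ship[0->1]=4 prod=4 -> inv=[4 4 4]

4 4 4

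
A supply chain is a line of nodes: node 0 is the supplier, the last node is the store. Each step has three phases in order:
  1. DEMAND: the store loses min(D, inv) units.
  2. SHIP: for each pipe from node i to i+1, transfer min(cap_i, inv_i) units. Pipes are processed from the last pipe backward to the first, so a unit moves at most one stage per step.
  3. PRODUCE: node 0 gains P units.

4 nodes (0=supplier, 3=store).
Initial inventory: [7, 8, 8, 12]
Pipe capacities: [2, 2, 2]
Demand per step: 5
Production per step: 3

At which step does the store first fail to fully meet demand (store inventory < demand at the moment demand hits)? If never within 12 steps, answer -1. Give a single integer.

Step 1: demand=5,sold=5 ship[2->3]=2 ship[1->2]=2 ship[0->1]=2 prod=3 -> [8 8 8 9]
Step 2: demand=5,sold=5 ship[2->3]=2 ship[1->2]=2 ship[0->1]=2 prod=3 -> [9 8 8 6]
Step 3: demand=5,sold=5 ship[2->3]=2 ship[1->2]=2 ship[0->1]=2 prod=3 -> [10 8 8 3]
Step 4: demand=5,sold=3 ship[2->3]=2 ship[1->2]=2 ship[0->1]=2 prod=3 -> [11 8 8 2]
Step 5: demand=5,sold=2 ship[2->3]=2 ship[1->2]=2 ship[0->1]=2 prod=3 -> [12 8 8 2]
Step 6: demand=5,sold=2 ship[2->3]=2 ship[1->2]=2 ship[0->1]=2 prod=3 -> [13 8 8 2]
Step 7: demand=5,sold=2 ship[2->3]=2 ship[1->2]=2 ship[0->1]=2 prod=3 -> [14 8 8 2]
Step 8: demand=5,sold=2 ship[2->3]=2 ship[1->2]=2 ship[0->1]=2 prod=3 -> [15 8 8 2]
Step 9: demand=5,sold=2 ship[2->3]=2 ship[1->2]=2 ship[0->1]=2 prod=3 -> [16 8 8 2]
Step 10: demand=5,sold=2 ship[2->3]=2 ship[1->2]=2 ship[0->1]=2 prod=3 -> [17 8 8 2]
Step 11: demand=5,sold=2 ship[2->3]=2 ship[1->2]=2 ship[0->1]=2 prod=3 -> [18 8 8 2]
Step 12: demand=5,sold=2 ship[2->3]=2 ship[1->2]=2 ship[0->1]=2 prod=3 -> [19 8 8 2]
First stockout at step 4

4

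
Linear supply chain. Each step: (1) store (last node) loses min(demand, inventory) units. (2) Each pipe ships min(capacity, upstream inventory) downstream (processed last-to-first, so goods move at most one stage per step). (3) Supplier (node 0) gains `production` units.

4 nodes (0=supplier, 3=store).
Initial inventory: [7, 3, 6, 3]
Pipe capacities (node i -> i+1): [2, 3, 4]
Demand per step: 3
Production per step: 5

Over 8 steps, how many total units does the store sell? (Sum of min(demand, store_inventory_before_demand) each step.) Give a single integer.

Answer: 22

Derivation:
Step 1: sold=3 (running total=3) -> [10 2 5 4]
Step 2: sold=3 (running total=6) -> [13 2 3 5]
Step 3: sold=3 (running total=9) -> [16 2 2 5]
Step 4: sold=3 (running total=12) -> [19 2 2 4]
Step 5: sold=3 (running total=15) -> [22 2 2 3]
Step 6: sold=3 (running total=18) -> [25 2 2 2]
Step 7: sold=2 (running total=20) -> [28 2 2 2]
Step 8: sold=2 (running total=22) -> [31 2 2 2]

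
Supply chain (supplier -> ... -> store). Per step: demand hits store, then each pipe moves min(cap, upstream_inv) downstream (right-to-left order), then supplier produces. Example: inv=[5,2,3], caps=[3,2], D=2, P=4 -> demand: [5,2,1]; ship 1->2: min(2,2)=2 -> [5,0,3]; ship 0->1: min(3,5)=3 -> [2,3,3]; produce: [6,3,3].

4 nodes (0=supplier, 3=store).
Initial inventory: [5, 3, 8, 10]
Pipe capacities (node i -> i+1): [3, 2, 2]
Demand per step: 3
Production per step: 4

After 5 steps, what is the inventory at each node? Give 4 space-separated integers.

Step 1: demand=3,sold=3 ship[2->3]=2 ship[1->2]=2 ship[0->1]=3 prod=4 -> inv=[6 4 8 9]
Step 2: demand=3,sold=3 ship[2->3]=2 ship[1->2]=2 ship[0->1]=3 prod=4 -> inv=[7 5 8 8]
Step 3: demand=3,sold=3 ship[2->3]=2 ship[1->2]=2 ship[0->1]=3 prod=4 -> inv=[8 6 8 7]
Step 4: demand=3,sold=3 ship[2->3]=2 ship[1->2]=2 ship[0->1]=3 prod=4 -> inv=[9 7 8 6]
Step 5: demand=3,sold=3 ship[2->3]=2 ship[1->2]=2 ship[0->1]=3 prod=4 -> inv=[10 8 8 5]

10 8 8 5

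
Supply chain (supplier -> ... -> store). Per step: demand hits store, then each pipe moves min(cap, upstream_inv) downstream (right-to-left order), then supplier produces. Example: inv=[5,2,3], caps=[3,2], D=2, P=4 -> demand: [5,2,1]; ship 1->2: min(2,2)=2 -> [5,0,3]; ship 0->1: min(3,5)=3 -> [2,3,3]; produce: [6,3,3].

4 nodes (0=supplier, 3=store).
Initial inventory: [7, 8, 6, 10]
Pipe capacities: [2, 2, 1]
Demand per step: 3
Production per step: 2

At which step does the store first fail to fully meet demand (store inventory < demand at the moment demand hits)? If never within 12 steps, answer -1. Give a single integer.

Step 1: demand=3,sold=3 ship[2->3]=1 ship[1->2]=2 ship[0->1]=2 prod=2 -> [7 8 7 8]
Step 2: demand=3,sold=3 ship[2->3]=1 ship[1->2]=2 ship[0->1]=2 prod=2 -> [7 8 8 6]
Step 3: demand=3,sold=3 ship[2->3]=1 ship[1->2]=2 ship[0->1]=2 prod=2 -> [7 8 9 4]
Step 4: demand=3,sold=3 ship[2->3]=1 ship[1->2]=2 ship[0->1]=2 prod=2 -> [7 8 10 2]
Step 5: demand=3,sold=2 ship[2->3]=1 ship[1->2]=2 ship[0->1]=2 prod=2 -> [7 8 11 1]
Step 6: demand=3,sold=1 ship[2->3]=1 ship[1->2]=2 ship[0->1]=2 prod=2 -> [7 8 12 1]
Step 7: demand=3,sold=1 ship[2->3]=1 ship[1->2]=2 ship[0->1]=2 prod=2 -> [7 8 13 1]
Step 8: demand=3,sold=1 ship[2->3]=1 ship[1->2]=2 ship[0->1]=2 prod=2 -> [7 8 14 1]
Step 9: demand=3,sold=1 ship[2->3]=1 ship[1->2]=2 ship[0->1]=2 prod=2 -> [7 8 15 1]
Step 10: demand=3,sold=1 ship[2->3]=1 ship[1->2]=2 ship[0->1]=2 prod=2 -> [7 8 16 1]
Step 11: demand=3,sold=1 ship[2->3]=1 ship[1->2]=2 ship[0->1]=2 prod=2 -> [7 8 17 1]
Step 12: demand=3,sold=1 ship[2->3]=1 ship[1->2]=2 ship[0->1]=2 prod=2 -> [7 8 18 1]
First stockout at step 5

5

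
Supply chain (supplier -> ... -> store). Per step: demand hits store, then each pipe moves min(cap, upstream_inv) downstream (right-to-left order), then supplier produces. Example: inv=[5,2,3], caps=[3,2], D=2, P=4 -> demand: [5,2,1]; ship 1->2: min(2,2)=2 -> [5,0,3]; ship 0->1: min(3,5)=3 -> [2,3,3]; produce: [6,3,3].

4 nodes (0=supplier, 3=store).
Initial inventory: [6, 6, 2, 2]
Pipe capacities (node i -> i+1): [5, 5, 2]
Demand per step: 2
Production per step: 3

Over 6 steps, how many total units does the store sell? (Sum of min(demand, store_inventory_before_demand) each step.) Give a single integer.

Answer: 12

Derivation:
Step 1: sold=2 (running total=2) -> [4 6 5 2]
Step 2: sold=2 (running total=4) -> [3 5 8 2]
Step 3: sold=2 (running total=6) -> [3 3 11 2]
Step 4: sold=2 (running total=8) -> [3 3 12 2]
Step 5: sold=2 (running total=10) -> [3 3 13 2]
Step 6: sold=2 (running total=12) -> [3 3 14 2]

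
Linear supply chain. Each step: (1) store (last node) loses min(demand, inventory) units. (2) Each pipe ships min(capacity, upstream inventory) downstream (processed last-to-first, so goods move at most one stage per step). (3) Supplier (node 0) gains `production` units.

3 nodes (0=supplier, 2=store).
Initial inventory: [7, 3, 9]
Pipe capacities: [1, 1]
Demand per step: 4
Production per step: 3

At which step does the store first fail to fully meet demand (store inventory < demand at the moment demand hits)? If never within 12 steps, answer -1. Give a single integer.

Step 1: demand=4,sold=4 ship[1->2]=1 ship[0->1]=1 prod=3 -> [9 3 6]
Step 2: demand=4,sold=4 ship[1->2]=1 ship[0->1]=1 prod=3 -> [11 3 3]
Step 3: demand=4,sold=3 ship[1->2]=1 ship[0->1]=1 prod=3 -> [13 3 1]
Step 4: demand=4,sold=1 ship[1->2]=1 ship[0->1]=1 prod=3 -> [15 3 1]
Step 5: demand=4,sold=1 ship[1->2]=1 ship[0->1]=1 prod=3 -> [17 3 1]
Step 6: demand=4,sold=1 ship[1->2]=1 ship[0->1]=1 prod=3 -> [19 3 1]
Step 7: demand=4,sold=1 ship[1->2]=1 ship[0->1]=1 prod=3 -> [21 3 1]
Step 8: demand=4,sold=1 ship[1->2]=1 ship[0->1]=1 prod=3 -> [23 3 1]
Step 9: demand=4,sold=1 ship[1->2]=1 ship[0->1]=1 prod=3 -> [25 3 1]
Step 10: demand=4,sold=1 ship[1->2]=1 ship[0->1]=1 prod=3 -> [27 3 1]
Step 11: demand=4,sold=1 ship[1->2]=1 ship[0->1]=1 prod=3 -> [29 3 1]
Step 12: demand=4,sold=1 ship[1->2]=1 ship[0->1]=1 prod=3 -> [31 3 1]
First stockout at step 3

3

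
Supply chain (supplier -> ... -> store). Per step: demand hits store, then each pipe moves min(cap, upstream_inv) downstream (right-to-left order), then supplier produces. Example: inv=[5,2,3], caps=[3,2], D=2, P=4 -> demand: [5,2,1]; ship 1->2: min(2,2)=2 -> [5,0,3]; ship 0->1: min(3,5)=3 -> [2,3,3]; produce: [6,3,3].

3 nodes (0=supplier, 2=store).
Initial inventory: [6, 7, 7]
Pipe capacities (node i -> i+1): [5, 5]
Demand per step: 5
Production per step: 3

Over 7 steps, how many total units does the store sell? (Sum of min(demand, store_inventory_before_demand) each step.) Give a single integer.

Answer: 32

Derivation:
Step 1: sold=5 (running total=5) -> [4 7 7]
Step 2: sold=5 (running total=10) -> [3 6 7]
Step 3: sold=5 (running total=15) -> [3 4 7]
Step 4: sold=5 (running total=20) -> [3 3 6]
Step 5: sold=5 (running total=25) -> [3 3 4]
Step 6: sold=4 (running total=29) -> [3 3 3]
Step 7: sold=3 (running total=32) -> [3 3 3]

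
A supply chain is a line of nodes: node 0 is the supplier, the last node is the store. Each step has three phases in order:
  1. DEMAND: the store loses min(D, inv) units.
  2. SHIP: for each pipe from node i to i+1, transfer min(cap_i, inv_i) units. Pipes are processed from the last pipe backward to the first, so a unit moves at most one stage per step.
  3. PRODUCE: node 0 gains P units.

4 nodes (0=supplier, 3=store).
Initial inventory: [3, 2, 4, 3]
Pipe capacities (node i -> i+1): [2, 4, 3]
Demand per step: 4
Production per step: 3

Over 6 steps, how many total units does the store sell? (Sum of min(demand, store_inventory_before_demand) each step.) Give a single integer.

Answer: 15

Derivation:
Step 1: sold=3 (running total=3) -> [4 2 3 3]
Step 2: sold=3 (running total=6) -> [5 2 2 3]
Step 3: sold=3 (running total=9) -> [6 2 2 2]
Step 4: sold=2 (running total=11) -> [7 2 2 2]
Step 5: sold=2 (running total=13) -> [8 2 2 2]
Step 6: sold=2 (running total=15) -> [9 2 2 2]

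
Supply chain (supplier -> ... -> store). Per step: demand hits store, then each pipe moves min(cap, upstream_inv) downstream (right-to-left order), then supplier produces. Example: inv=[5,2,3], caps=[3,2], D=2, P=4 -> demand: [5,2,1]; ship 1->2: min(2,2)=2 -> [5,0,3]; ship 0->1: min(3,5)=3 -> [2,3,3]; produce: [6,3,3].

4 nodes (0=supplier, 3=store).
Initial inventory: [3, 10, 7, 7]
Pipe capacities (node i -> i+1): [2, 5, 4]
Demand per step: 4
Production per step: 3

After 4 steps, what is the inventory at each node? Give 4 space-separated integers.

Step 1: demand=4,sold=4 ship[2->3]=4 ship[1->2]=5 ship[0->1]=2 prod=3 -> inv=[4 7 8 7]
Step 2: demand=4,sold=4 ship[2->3]=4 ship[1->2]=5 ship[0->1]=2 prod=3 -> inv=[5 4 9 7]
Step 3: demand=4,sold=4 ship[2->3]=4 ship[1->2]=4 ship[0->1]=2 prod=3 -> inv=[6 2 9 7]
Step 4: demand=4,sold=4 ship[2->3]=4 ship[1->2]=2 ship[0->1]=2 prod=3 -> inv=[7 2 7 7]

7 2 7 7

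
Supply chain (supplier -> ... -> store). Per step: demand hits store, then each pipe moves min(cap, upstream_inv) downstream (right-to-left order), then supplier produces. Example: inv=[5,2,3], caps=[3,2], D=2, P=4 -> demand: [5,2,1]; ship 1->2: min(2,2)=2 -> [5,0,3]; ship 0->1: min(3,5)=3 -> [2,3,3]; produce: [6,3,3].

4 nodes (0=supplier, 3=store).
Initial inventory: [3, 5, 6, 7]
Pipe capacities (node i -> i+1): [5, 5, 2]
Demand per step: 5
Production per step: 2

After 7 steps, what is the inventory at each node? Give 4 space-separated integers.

Step 1: demand=5,sold=5 ship[2->3]=2 ship[1->2]=5 ship[0->1]=3 prod=2 -> inv=[2 3 9 4]
Step 2: demand=5,sold=4 ship[2->3]=2 ship[1->2]=3 ship[0->1]=2 prod=2 -> inv=[2 2 10 2]
Step 3: demand=5,sold=2 ship[2->3]=2 ship[1->2]=2 ship[0->1]=2 prod=2 -> inv=[2 2 10 2]
Step 4: demand=5,sold=2 ship[2->3]=2 ship[1->2]=2 ship[0->1]=2 prod=2 -> inv=[2 2 10 2]
Step 5: demand=5,sold=2 ship[2->3]=2 ship[1->2]=2 ship[0->1]=2 prod=2 -> inv=[2 2 10 2]
Step 6: demand=5,sold=2 ship[2->3]=2 ship[1->2]=2 ship[0->1]=2 prod=2 -> inv=[2 2 10 2]
Step 7: demand=5,sold=2 ship[2->3]=2 ship[1->2]=2 ship[0->1]=2 prod=2 -> inv=[2 2 10 2]

2 2 10 2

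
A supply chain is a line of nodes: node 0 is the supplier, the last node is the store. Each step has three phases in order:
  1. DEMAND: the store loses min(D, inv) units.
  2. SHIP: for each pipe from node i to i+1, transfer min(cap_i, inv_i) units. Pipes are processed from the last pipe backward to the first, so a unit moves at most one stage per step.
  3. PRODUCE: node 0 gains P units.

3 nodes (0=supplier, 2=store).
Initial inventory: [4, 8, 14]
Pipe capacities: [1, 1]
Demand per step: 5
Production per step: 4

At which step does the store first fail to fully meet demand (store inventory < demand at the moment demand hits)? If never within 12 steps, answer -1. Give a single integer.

Step 1: demand=5,sold=5 ship[1->2]=1 ship[0->1]=1 prod=4 -> [7 8 10]
Step 2: demand=5,sold=5 ship[1->2]=1 ship[0->1]=1 prod=4 -> [10 8 6]
Step 3: demand=5,sold=5 ship[1->2]=1 ship[0->1]=1 prod=4 -> [13 8 2]
Step 4: demand=5,sold=2 ship[1->2]=1 ship[0->1]=1 prod=4 -> [16 8 1]
Step 5: demand=5,sold=1 ship[1->2]=1 ship[0->1]=1 prod=4 -> [19 8 1]
Step 6: demand=5,sold=1 ship[1->2]=1 ship[0->1]=1 prod=4 -> [22 8 1]
Step 7: demand=5,sold=1 ship[1->2]=1 ship[0->1]=1 prod=4 -> [25 8 1]
Step 8: demand=5,sold=1 ship[1->2]=1 ship[0->1]=1 prod=4 -> [28 8 1]
Step 9: demand=5,sold=1 ship[1->2]=1 ship[0->1]=1 prod=4 -> [31 8 1]
Step 10: demand=5,sold=1 ship[1->2]=1 ship[0->1]=1 prod=4 -> [34 8 1]
Step 11: demand=5,sold=1 ship[1->2]=1 ship[0->1]=1 prod=4 -> [37 8 1]
Step 12: demand=5,sold=1 ship[1->2]=1 ship[0->1]=1 prod=4 -> [40 8 1]
First stockout at step 4

4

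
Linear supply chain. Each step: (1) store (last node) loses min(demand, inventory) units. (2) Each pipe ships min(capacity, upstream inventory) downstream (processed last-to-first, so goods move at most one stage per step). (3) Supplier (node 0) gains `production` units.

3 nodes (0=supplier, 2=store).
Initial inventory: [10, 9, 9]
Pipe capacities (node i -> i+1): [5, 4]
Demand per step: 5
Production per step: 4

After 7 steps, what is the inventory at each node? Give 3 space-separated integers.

Step 1: demand=5,sold=5 ship[1->2]=4 ship[0->1]=5 prod=4 -> inv=[9 10 8]
Step 2: demand=5,sold=5 ship[1->2]=4 ship[0->1]=5 prod=4 -> inv=[8 11 7]
Step 3: demand=5,sold=5 ship[1->2]=4 ship[0->1]=5 prod=4 -> inv=[7 12 6]
Step 4: demand=5,sold=5 ship[1->2]=4 ship[0->1]=5 prod=4 -> inv=[6 13 5]
Step 5: demand=5,sold=5 ship[1->2]=4 ship[0->1]=5 prod=4 -> inv=[5 14 4]
Step 6: demand=5,sold=4 ship[1->2]=4 ship[0->1]=5 prod=4 -> inv=[4 15 4]
Step 7: demand=5,sold=4 ship[1->2]=4 ship[0->1]=4 prod=4 -> inv=[4 15 4]

4 15 4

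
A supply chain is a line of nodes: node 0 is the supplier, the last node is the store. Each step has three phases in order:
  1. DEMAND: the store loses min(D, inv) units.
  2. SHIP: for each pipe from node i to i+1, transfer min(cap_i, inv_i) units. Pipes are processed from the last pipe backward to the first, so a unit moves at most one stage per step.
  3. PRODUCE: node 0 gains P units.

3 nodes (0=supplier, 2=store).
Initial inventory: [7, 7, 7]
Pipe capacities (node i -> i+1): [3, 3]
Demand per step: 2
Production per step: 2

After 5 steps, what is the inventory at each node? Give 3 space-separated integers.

Step 1: demand=2,sold=2 ship[1->2]=3 ship[0->1]=3 prod=2 -> inv=[6 7 8]
Step 2: demand=2,sold=2 ship[1->2]=3 ship[0->1]=3 prod=2 -> inv=[5 7 9]
Step 3: demand=2,sold=2 ship[1->2]=3 ship[0->1]=3 prod=2 -> inv=[4 7 10]
Step 4: demand=2,sold=2 ship[1->2]=3 ship[0->1]=3 prod=2 -> inv=[3 7 11]
Step 5: demand=2,sold=2 ship[1->2]=3 ship[0->1]=3 prod=2 -> inv=[2 7 12]

2 7 12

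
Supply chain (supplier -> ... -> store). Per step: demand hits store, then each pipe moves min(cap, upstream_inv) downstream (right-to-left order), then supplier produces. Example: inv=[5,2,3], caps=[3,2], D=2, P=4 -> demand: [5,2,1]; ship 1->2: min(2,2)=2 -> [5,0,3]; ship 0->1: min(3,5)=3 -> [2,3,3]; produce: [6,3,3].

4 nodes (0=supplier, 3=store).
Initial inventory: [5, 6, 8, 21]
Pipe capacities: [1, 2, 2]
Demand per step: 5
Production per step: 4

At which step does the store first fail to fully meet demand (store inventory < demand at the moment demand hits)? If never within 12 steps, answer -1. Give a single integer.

Step 1: demand=5,sold=5 ship[2->3]=2 ship[1->2]=2 ship[0->1]=1 prod=4 -> [8 5 8 18]
Step 2: demand=5,sold=5 ship[2->3]=2 ship[1->2]=2 ship[0->1]=1 prod=4 -> [11 4 8 15]
Step 3: demand=5,sold=5 ship[2->3]=2 ship[1->2]=2 ship[0->1]=1 prod=4 -> [14 3 8 12]
Step 4: demand=5,sold=5 ship[2->3]=2 ship[1->2]=2 ship[0->1]=1 prod=4 -> [17 2 8 9]
Step 5: demand=5,sold=5 ship[2->3]=2 ship[1->2]=2 ship[0->1]=1 prod=4 -> [20 1 8 6]
Step 6: demand=5,sold=5 ship[2->3]=2 ship[1->2]=1 ship[0->1]=1 prod=4 -> [23 1 7 3]
Step 7: demand=5,sold=3 ship[2->3]=2 ship[1->2]=1 ship[0->1]=1 prod=4 -> [26 1 6 2]
Step 8: demand=5,sold=2 ship[2->3]=2 ship[1->2]=1 ship[0->1]=1 prod=4 -> [29 1 5 2]
Step 9: demand=5,sold=2 ship[2->3]=2 ship[1->2]=1 ship[0->1]=1 prod=4 -> [32 1 4 2]
Step 10: demand=5,sold=2 ship[2->3]=2 ship[1->2]=1 ship[0->1]=1 prod=4 -> [35 1 3 2]
Step 11: demand=5,sold=2 ship[2->3]=2 ship[1->2]=1 ship[0->1]=1 prod=4 -> [38 1 2 2]
Step 12: demand=5,sold=2 ship[2->3]=2 ship[1->2]=1 ship[0->1]=1 prod=4 -> [41 1 1 2]
First stockout at step 7

7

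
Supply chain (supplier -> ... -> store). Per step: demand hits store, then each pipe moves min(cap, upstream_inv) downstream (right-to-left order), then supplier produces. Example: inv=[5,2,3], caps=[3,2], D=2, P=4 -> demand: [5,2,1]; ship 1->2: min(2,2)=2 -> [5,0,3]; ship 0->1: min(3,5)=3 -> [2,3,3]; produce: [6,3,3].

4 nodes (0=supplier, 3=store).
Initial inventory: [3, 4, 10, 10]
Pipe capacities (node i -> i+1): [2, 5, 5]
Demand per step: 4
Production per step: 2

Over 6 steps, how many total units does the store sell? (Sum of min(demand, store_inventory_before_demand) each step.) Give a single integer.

Step 1: sold=4 (running total=4) -> [3 2 9 11]
Step 2: sold=4 (running total=8) -> [3 2 6 12]
Step 3: sold=4 (running total=12) -> [3 2 3 13]
Step 4: sold=4 (running total=16) -> [3 2 2 12]
Step 5: sold=4 (running total=20) -> [3 2 2 10]
Step 6: sold=4 (running total=24) -> [3 2 2 8]

Answer: 24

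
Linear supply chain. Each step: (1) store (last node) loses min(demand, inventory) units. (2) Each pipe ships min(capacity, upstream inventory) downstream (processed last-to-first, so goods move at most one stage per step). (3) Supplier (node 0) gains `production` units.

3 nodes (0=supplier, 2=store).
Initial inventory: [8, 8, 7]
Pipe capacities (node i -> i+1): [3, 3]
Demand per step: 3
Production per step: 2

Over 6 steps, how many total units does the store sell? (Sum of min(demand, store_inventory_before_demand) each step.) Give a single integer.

Step 1: sold=3 (running total=3) -> [7 8 7]
Step 2: sold=3 (running total=6) -> [6 8 7]
Step 3: sold=3 (running total=9) -> [5 8 7]
Step 4: sold=3 (running total=12) -> [4 8 7]
Step 5: sold=3 (running total=15) -> [3 8 7]
Step 6: sold=3 (running total=18) -> [2 8 7]

Answer: 18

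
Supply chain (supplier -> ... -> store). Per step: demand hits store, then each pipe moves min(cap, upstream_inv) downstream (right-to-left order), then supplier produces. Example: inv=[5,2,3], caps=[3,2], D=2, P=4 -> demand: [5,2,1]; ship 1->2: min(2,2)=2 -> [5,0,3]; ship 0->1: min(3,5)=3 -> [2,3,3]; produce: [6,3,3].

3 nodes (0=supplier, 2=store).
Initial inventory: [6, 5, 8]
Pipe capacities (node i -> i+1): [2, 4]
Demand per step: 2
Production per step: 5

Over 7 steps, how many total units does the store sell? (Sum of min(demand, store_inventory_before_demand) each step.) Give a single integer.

Step 1: sold=2 (running total=2) -> [9 3 10]
Step 2: sold=2 (running total=4) -> [12 2 11]
Step 3: sold=2 (running total=6) -> [15 2 11]
Step 4: sold=2 (running total=8) -> [18 2 11]
Step 5: sold=2 (running total=10) -> [21 2 11]
Step 6: sold=2 (running total=12) -> [24 2 11]
Step 7: sold=2 (running total=14) -> [27 2 11]

Answer: 14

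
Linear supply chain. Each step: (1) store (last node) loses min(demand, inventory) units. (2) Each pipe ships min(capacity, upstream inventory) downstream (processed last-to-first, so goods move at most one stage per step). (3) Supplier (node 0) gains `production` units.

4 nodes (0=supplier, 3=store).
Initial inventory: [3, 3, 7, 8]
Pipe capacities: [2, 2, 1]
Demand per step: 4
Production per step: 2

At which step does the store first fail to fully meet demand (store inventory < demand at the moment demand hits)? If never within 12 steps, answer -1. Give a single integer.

Step 1: demand=4,sold=4 ship[2->3]=1 ship[1->2]=2 ship[0->1]=2 prod=2 -> [3 3 8 5]
Step 2: demand=4,sold=4 ship[2->3]=1 ship[1->2]=2 ship[0->1]=2 prod=2 -> [3 3 9 2]
Step 3: demand=4,sold=2 ship[2->3]=1 ship[1->2]=2 ship[0->1]=2 prod=2 -> [3 3 10 1]
Step 4: demand=4,sold=1 ship[2->3]=1 ship[1->2]=2 ship[0->1]=2 prod=2 -> [3 3 11 1]
Step 5: demand=4,sold=1 ship[2->3]=1 ship[1->2]=2 ship[0->1]=2 prod=2 -> [3 3 12 1]
Step 6: demand=4,sold=1 ship[2->3]=1 ship[1->2]=2 ship[0->1]=2 prod=2 -> [3 3 13 1]
Step 7: demand=4,sold=1 ship[2->3]=1 ship[1->2]=2 ship[0->1]=2 prod=2 -> [3 3 14 1]
Step 8: demand=4,sold=1 ship[2->3]=1 ship[1->2]=2 ship[0->1]=2 prod=2 -> [3 3 15 1]
Step 9: demand=4,sold=1 ship[2->3]=1 ship[1->2]=2 ship[0->1]=2 prod=2 -> [3 3 16 1]
Step 10: demand=4,sold=1 ship[2->3]=1 ship[1->2]=2 ship[0->1]=2 prod=2 -> [3 3 17 1]
Step 11: demand=4,sold=1 ship[2->3]=1 ship[1->2]=2 ship[0->1]=2 prod=2 -> [3 3 18 1]
Step 12: demand=4,sold=1 ship[2->3]=1 ship[1->2]=2 ship[0->1]=2 prod=2 -> [3 3 19 1]
First stockout at step 3

3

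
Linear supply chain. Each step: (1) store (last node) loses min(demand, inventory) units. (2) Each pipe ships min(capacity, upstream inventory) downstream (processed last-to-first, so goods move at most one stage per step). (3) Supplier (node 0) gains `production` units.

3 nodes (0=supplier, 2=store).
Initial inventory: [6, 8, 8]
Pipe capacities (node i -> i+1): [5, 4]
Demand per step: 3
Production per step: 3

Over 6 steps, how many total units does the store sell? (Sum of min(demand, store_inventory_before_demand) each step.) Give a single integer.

Answer: 18

Derivation:
Step 1: sold=3 (running total=3) -> [4 9 9]
Step 2: sold=3 (running total=6) -> [3 9 10]
Step 3: sold=3 (running total=9) -> [3 8 11]
Step 4: sold=3 (running total=12) -> [3 7 12]
Step 5: sold=3 (running total=15) -> [3 6 13]
Step 6: sold=3 (running total=18) -> [3 5 14]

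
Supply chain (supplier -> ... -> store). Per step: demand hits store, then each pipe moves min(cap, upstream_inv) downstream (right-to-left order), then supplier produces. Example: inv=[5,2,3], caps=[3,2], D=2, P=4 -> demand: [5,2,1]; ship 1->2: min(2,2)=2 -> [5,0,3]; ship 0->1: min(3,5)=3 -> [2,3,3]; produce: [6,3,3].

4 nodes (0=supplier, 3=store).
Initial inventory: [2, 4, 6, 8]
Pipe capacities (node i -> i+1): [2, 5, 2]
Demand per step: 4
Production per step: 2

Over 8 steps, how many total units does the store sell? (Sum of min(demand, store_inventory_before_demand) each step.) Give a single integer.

Answer: 22

Derivation:
Step 1: sold=4 (running total=4) -> [2 2 8 6]
Step 2: sold=4 (running total=8) -> [2 2 8 4]
Step 3: sold=4 (running total=12) -> [2 2 8 2]
Step 4: sold=2 (running total=14) -> [2 2 8 2]
Step 5: sold=2 (running total=16) -> [2 2 8 2]
Step 6: sold=2 (running total=18) -> [2 2 8 2]
Step 7: sold=2 (running total=20) -> [2 2 8 2]
Step 8: sold=2 (running total=22) -> [2 2 8 2]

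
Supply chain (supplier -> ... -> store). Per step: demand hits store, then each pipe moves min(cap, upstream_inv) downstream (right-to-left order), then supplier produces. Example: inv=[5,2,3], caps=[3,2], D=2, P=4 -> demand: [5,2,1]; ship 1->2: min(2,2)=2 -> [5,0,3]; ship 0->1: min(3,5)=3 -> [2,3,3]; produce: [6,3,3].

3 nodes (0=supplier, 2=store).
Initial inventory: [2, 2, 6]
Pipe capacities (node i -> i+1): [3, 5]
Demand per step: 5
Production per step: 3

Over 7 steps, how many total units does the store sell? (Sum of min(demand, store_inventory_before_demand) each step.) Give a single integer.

Step 1: sold=5 (running total=5) -> [3 2 3]
Step 2: sold=3 (running total=8) -> [3 3 2]
Step 3: sold=2 (running total=10) -> [3 3 3]
Step 4: sold=3 (running total=13) -> [3 3 3]
Step 5: sold=3 (running total=16) -> [3 3 3]
Step 6: sold=3 (running total=19) -> [3 3 3]
Step 7: sold=3 (running total=22) -> [3 3 3]

Answer: 22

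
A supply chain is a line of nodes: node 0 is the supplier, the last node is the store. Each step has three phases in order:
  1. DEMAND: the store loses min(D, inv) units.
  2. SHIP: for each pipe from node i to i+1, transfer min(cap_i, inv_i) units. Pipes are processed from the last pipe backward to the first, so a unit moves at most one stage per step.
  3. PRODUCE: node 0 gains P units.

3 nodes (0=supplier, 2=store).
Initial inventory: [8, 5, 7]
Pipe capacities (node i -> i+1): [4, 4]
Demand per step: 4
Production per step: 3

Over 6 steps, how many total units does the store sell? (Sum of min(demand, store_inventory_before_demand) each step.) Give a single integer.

Answer: 24

Derivation:
Step 1: sold=4 (running total=4) -> [7 5 7]
Step 2: sold=4 (running total=8) -> [6 5 7]
Step 3: sold=4 (running total=12) -> [5 5 7]
Step 4: sold=4 (running total=16) -> [4 5 7]
Step 5: sold=4 (running total=20) -> [3 5 7]
Step 6: sold=4 (running total=24) -> [3 4 7]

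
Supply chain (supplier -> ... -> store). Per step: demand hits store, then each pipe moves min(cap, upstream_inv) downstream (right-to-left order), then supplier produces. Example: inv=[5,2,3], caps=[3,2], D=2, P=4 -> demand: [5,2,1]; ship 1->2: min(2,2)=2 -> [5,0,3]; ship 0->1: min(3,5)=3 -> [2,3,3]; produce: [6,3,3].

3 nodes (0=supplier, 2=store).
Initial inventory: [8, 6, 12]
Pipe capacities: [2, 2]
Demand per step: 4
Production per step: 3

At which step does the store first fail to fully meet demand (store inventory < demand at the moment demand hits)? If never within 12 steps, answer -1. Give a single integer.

Step 1: demand=4,sold=4 ship[1->2]=2 ship[0->1]=2 prod=3 -> [9 6 10]
Step 2: demand=4,sold=4 ship[1->2]=2 ship[0->1]=2 prod=3 -> [10 6 8]
Step 3: demand=4,sold=4 ship[1->2]=2 ship[0->1]=2 prod=3 -> [11 6 6]
Step 4: demand=4,sold=4 ship[1->2]=2 ship[0->1]=2 prod=3 -> [12 6 4]
Step 5: demand=4,sold=4 ship[1->2]=2 ship[0->1]=2 prod=3 -> [13 6 2]
Step 6: demand=4,sold=2 ship[1->2]=2 ship[0->1]=2 prod=3 -> [14 6 2]
Step 7: demand=4,sold=2 ship[1->2]=2 ship[0->1]=2 prod=3 -> [15 6 2]
Step 8: demand=4,sold=2 ship[1->2]=2 ship[0->1]=2 prod=3 -> [16 6 2]
Step 9: demand=4,sold=2 ship[1->2]=2 ship[0->1]=2 prod=3 -> [17 6 2]
Step 10: demand=4,sold=2 ship[1->2]=2 ship[0->1]=2 prod=3 -> [18 6 2]
Step 11: demand=4,sold=2 ship[1->2]=2 ship[0->1]=2 prod=3 -> [19 6 2]
Step 12: demand=4,sold=2 ship[1->2]=2 ship[0->1]=2 prod=3 -> [20 6 2]
First stockout at step 6

6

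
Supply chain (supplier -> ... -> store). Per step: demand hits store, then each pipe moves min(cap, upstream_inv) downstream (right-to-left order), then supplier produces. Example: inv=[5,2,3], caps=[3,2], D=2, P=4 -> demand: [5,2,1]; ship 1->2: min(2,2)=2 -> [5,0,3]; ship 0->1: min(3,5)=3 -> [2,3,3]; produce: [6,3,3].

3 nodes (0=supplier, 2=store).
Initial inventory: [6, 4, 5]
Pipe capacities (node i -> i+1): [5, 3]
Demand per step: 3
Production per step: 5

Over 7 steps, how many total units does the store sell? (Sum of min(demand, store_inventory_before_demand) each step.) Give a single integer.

Answer: 21

Derivation:
Step 1: sold=3 (running total=3) -> [6 6 5]
Step 2: sold=3 (running total=6) -> [6 8 5]
Step 3: sold=3 (running total=9) -> [6 10 5]
Step 4: sold=3 (running total=12) -> [6 12 5]
Step 5: sold=3 (running total=15) -> [6 14 5]
Step 6: sold=3 (running total=18) -> [6 16 5]
Step 7: sold=3 (running total=21) -> [6 18 5]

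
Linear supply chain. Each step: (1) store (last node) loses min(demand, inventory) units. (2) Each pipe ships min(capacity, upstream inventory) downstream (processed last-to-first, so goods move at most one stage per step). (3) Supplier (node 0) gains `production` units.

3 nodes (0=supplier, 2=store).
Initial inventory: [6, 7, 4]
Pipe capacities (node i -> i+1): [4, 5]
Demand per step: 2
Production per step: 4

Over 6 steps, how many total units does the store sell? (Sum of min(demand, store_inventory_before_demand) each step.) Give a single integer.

Step 1: sold=2 (running total=2) -> [6 6 7]
Step 2: sold=2 (running total=4) -> [6 5 10]
Step 3: sold=2 (running total=6) -> [6 4 13]
Step 4: sold=2 (running total=8) -> [6 4 15]
Step 5: sold=2 (running total=10) -> [6 4 17]
Step 6: sold=2 (running total=12) -> [6 4 19]

Answer: 12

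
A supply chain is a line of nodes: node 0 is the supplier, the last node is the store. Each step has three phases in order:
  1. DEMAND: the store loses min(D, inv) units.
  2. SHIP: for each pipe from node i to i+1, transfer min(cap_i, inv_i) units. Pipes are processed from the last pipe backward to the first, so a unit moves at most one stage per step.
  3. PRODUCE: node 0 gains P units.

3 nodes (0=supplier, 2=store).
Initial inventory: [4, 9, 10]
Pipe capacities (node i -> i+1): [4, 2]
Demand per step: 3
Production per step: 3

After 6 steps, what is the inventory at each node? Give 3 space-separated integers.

Step 1: demand=3,sold=3 ship[1->2]=2 ship[0->1]=4 prod=3 -> inv=[3 11 9]
Step 2: demand=3,sold=3 ship[1->2]=2 ship[0->1]=3 prod=3 -> inv=[3 12 8]
Step 3: demand=3,sold=3 ship[1->2]=2 ship[0->1]=3 prod=3 -> inv=[3 13 7]
Step 4: demand=3,sold=3 ship[1->2]=2 ship[0->1]=3 prod=3 -> inv=[3 14 6]
Step 5: demand=3,sold=3 ship[1->2]=2 ship[0->1]=3 prod=3 -> inv=[3 15 5]
Step 6: demand=3,sold=3 ship[1->2]=2 ship[0->1]=3 prod=3 -> inv=[3 16 4]

3 16 4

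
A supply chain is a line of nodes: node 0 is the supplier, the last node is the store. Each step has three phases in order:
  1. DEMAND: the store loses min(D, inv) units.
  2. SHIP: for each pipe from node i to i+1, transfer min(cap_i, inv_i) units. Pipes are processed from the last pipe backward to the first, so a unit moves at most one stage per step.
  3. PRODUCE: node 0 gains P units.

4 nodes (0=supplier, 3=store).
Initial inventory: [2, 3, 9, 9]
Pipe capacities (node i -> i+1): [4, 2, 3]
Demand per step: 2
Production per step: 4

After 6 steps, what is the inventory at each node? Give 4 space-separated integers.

Step 1: demand=2,sold=2 ship[2->3]=3 ship[1->2]=2 ship[0->1]=2 prod=4 -> inv=[4 3 8 10]
Step 2: demand=2,sold=2 ship[2->3]=3 ship[1->2]=2 ship[0->1]=4 prod=4 -> inv=[4 5 7 11]
Step 3: demand=2,sold=2 ship[2->3]=3 ship[1->2]=2 ship[0->1]=4 prod=4 -> inv=[4 7 6 12]
Step 4: demand=2,sold=2 ship[2->3]=3 ship[1->2]=2 ship[0->1]=4 prod=4 -> inv=[4 9 5 13]
Step 5: demand=2,sold=2 ship[2->3]=3 ship[1->2]=2 ship[0->1]=4 prod=4 -> inv=[4 11 4 14]
Step 6: demand=2,sold=2 ship[2->3]=3 ship[1->2]=2 ship[0->1]=4 prod=4 -> inv=[4 13 3 15]

4 13 3 15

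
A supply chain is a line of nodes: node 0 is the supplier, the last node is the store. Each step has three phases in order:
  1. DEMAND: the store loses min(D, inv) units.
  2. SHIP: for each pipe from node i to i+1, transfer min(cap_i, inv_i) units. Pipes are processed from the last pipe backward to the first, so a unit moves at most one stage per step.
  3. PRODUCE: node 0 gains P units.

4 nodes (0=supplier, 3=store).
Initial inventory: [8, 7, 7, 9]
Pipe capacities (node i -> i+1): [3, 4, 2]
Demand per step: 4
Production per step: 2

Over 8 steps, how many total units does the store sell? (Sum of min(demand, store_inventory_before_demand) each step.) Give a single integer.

Step 1: sold=4 (running total=4) -> [7 6 9 7]
Step 2: sold=4 (running total=8) -> [6 5 11 5]
Step 3: sold=4 (running total=12) -> [5 4 13 3]
Step 4: sold=3 (running total=15) -> [4 3 15 2]
Step 5: sold=2 (running total=17) -> [3 3 16 2]
Step 6: sold=2 (running total=19) -> [2 3 17 2]
Step 7: sold=2 (running total=21) -> [2 2 18 2]
Step 8: sold=2 (running total=23) -> [2 2 18 2]

Answer: 23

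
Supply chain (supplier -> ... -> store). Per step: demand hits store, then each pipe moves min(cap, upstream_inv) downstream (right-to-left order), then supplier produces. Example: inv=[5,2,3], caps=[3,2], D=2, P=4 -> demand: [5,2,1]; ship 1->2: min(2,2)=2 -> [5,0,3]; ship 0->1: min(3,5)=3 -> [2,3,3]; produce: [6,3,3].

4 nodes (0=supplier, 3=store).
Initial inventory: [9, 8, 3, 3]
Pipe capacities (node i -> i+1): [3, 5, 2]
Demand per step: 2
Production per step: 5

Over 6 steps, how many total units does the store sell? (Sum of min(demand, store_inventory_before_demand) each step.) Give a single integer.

Step 1: sold=2 (running total=2) -> [11 6 6 3]
Step 2: sold=2 (running total=4) -> [13 4 9 3]
Step 3: sold=2 (running total=6) -> [15 3 11 3]
Step 4: sold=2 (running total=8) -> [17 3 12 3]
Step 5: sold=2 (running total=10) -> [19 3 13 3]
Step 6: sold=2 (running total=12) -> [21 3 14 3]

Answer: 12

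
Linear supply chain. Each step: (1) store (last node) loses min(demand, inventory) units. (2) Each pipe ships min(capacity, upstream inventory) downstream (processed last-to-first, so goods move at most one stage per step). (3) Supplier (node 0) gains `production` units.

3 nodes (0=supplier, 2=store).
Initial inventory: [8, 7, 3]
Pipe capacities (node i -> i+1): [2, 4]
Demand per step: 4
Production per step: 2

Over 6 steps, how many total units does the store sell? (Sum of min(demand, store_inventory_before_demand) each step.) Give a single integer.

Answer: 18

Derivation:
Step 1: sold=3 (running total=3) -> [8 5 4]
Step 2: sold=4 (running total=7) -> [8 3 4]
Step 3: sold=4 (running total=11) -> [8 2 3]
Step 4: sold=3 (running total=14) -> [8 2 2]
Step 5: sold=2 (running total=16) -> [8 2 2]
Step 6: sold=2 (running total=18) -> [8 2 2]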